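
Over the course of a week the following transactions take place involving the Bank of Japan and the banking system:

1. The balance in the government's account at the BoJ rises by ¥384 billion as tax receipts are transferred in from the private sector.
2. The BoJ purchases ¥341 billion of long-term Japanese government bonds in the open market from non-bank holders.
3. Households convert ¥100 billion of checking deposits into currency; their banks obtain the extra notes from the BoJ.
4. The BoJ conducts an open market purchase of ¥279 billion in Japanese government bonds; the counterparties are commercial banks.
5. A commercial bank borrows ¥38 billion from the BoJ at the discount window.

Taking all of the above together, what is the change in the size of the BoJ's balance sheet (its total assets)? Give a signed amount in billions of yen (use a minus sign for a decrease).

Government account inflow ¥384 billion: only the composition of liabilities changes → 0.
Asset purchase (from non-banks) ¥341 billion: a BoJ asset is acquired → +¥341B.
Currency withdrawal ¥100 billion: only the composition of liabilities changes → 0.
OMO purchase (from banks) ¥279 billion: a BoJ asset is acquired → +¥279B.
Discount-window loan ¥38 billion: a BoJ asset is acquired → +¥38B.
Net: 0 + 341 + 0 + 279 + 38 = +¥658 billion.

+¥658 billion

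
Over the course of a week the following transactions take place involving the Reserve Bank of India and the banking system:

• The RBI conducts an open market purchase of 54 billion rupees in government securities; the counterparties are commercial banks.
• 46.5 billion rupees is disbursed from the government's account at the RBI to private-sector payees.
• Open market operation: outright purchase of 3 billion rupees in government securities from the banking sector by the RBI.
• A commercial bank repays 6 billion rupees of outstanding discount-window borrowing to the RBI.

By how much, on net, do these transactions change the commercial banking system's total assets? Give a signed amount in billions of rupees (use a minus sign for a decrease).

RBI balance sheet:
  Assets:      Securities +57B, Loans to banks −6B
  Liabilities: Bank reserves +97.5B, Government deposits −46.5B
Commercial banking system:
  Assets:      Reserves at CB +97.5B, Securities −57B
  Liabilities: Checkable deposits +46.5B, Borrowings from CB −6B
Change in total bank assets = +40.5 billion.

+40.5 billion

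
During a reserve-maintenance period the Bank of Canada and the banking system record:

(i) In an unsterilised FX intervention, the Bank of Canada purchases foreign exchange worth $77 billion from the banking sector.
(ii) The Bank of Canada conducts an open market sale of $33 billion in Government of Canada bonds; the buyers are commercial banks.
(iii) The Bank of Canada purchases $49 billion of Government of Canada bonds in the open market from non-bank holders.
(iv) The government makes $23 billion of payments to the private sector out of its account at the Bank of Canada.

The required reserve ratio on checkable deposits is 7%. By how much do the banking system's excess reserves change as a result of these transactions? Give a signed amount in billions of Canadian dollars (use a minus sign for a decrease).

+$110.96 billion

FX purchase $77 billion: reserves +$77B, deposits 0.
OMO sale (to banks) $33 billion: reserves −$33B, deposits 0.
Asset purchase (from non-banks) $49 billion: reserves +$49B, deposits +$49B.
Government spending $23 billion: reserves +$23B, deposits +$23B.
Totals: Δreserves = +$116B, Δdeposits = +$72B.
Δrequired reserves = 7% × +$72B = +$5.04B.
Δexcess reserves = Δreserves − Δrequired = +$116B − (+$5.04B) = +$110.96 billion.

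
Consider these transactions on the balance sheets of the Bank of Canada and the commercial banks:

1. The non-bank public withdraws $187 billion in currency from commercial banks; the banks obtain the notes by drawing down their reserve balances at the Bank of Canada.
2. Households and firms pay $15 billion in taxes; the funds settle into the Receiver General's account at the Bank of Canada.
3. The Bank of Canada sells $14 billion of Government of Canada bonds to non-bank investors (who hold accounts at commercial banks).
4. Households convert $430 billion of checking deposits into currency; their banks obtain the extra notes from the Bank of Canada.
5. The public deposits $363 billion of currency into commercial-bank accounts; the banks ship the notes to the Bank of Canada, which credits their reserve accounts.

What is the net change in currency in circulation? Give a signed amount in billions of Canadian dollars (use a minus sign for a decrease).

Currency withdrawal $187 billion: notes leave the central bank → +$187B.
Government account inflow $15 billion: no currency enters or leaves circulation → 0.
Asset sale (to non-banks) $14 billion: no currency enters or leaves circulation → 0.
Currency withdrawal $430 billion: notes leave the central bank → +$430B.
Currency deposit $363 billion: notes return to the central bank → −$363B.
Net: 187 + 0 + 0 + 430 − 363 = +$254 billion.

+$254 billion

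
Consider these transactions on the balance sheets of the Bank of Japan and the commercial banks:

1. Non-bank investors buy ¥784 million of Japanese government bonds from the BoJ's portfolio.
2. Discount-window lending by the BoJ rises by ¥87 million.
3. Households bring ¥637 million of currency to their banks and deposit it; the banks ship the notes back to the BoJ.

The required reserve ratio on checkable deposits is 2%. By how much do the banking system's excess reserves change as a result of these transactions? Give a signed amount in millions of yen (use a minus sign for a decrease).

Asset sale (to non-banks) ¥784 million: reserves −¥784M, deposits −¥784M.
Discount-window loan ¥87 million: reserves +¥87M, deposits 0.
Currency deposit ¥637 million: reserves +¥637M, deposits +¥637M.
Totals: Δreserves = −¥60M, Δdeposits = −¥147M.
Δrequired reserves = 2% × −¥147M = −¥2.94M.
Δexcess reserves = Δreserves − Δrequired = −¥60M − (−¥2.94M) = -¥57.06 million.

-¥57.06 million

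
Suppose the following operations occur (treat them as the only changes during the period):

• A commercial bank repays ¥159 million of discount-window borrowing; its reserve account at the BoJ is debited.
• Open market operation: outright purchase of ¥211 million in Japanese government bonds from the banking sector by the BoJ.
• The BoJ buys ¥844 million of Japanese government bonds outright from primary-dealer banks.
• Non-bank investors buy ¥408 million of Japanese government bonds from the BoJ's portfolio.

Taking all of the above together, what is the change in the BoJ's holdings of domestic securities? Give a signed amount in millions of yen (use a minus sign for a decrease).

+¥647 million

BoJ balance sheet:
  Assets:      Securities +¥647M, Loans to banks −¥159M
  Liabilities: Bank reserves +¥488M
So the change in the BoJ's holdings of domestic securities is +¥647 million.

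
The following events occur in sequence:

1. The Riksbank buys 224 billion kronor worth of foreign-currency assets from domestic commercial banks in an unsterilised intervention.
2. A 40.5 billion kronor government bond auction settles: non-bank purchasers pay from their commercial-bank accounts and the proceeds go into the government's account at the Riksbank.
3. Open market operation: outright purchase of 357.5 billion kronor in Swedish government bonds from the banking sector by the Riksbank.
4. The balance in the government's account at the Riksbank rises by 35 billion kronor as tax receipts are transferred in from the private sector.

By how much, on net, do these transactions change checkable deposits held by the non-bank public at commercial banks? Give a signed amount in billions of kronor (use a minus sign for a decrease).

Riksbank balance sheet:
  Assets:      Securities +357.5B, Foreign assets +224B
  Liabilities: Bank reserves +506B, Government deposits +75.5B
Commercial banking system:
  Assets:      Reserves at CB +506B, Securities −357.5B, Foreign assets −224B
  Liabilities: Checkable deposits −75.5B
So the change in checkable deposits held by the non-bank public at commercial banks is -75.5 billion.

-75.5 billion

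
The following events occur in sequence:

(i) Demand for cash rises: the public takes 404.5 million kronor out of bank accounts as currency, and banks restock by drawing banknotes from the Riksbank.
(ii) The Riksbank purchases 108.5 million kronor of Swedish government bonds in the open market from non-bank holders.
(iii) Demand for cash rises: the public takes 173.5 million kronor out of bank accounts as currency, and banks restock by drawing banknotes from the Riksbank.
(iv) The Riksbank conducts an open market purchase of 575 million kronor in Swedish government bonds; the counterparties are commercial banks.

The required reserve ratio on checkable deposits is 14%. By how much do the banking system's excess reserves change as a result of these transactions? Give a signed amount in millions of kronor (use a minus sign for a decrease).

+171.23 million

Currency withdrawal 404.5 million kronor: reserves −404.5M, deposits −404.5M.
Asset purchase (from non-banks) 108.5 million kronor: reserves +108.5M, deposits +108.5M.
Currency withdrawal 173.5 million kronor: reserves −173.5M, deposits −173.5M.
OMO purchase (from banks) 575 million kronor: reserves +575M, deposits 0.
Totals: Δreserves = +105.5M, Δdeposits = −469.5M.
Δrequired reserves = 14% × −469.5M = −65.73M.
Δexcess reserves = Δreserves − Δrequired = +105.5M − (−65.73M) = +171.23 million.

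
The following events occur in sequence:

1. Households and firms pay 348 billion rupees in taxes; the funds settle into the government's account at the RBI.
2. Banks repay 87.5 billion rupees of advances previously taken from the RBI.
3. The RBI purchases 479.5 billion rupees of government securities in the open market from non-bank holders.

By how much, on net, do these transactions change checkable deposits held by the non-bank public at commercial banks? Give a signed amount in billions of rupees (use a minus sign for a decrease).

+131.5 billion

Government account inflow 348 billion rupees: non-bank counterparties' bank balances fall → −348B.
Discount-window repayment 87.5 billion rupees: the counterparty is a bank, so public deposits are unchanged → 0.
Asset purchase (from non-banks) 479.5 billion rupees: non-bank counterparties' bank balances rise → +479.5B.
Net: −348 + 0 + 479.5 = +131.5 billion.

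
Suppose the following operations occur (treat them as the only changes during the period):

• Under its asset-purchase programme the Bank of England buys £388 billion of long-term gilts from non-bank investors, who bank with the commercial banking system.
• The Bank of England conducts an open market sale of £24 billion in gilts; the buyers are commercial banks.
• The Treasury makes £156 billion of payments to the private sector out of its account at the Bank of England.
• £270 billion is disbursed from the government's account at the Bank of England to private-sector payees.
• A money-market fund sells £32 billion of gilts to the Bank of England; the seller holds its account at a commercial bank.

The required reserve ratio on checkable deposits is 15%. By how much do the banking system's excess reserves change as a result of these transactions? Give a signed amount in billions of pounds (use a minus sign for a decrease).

Asset purchase (from non-banks) £388 billion: reserves +£388B, deposits +£388B.
OMO sale (to banks) £24 billion: reserves −£24B, deposits 0.
Government spending £156 billion: reserves +£156B, deposits +£156B.
Government spending £270 billion: reserves +£270B, deposits +£270B.
Asset purchase (from non-banks) £32 billion: reserves +£32B, deposits +£32B.
Totals: Δreserves = +£822B, Δdeposits = +£846B.
Δrequired reserves = 15% × +£846B = +£126.9B.
Δexcess reserves = Δreserves − Δrequired = +£822B − (+£126.9B) = +£695.1 billion.

+£695.1 billion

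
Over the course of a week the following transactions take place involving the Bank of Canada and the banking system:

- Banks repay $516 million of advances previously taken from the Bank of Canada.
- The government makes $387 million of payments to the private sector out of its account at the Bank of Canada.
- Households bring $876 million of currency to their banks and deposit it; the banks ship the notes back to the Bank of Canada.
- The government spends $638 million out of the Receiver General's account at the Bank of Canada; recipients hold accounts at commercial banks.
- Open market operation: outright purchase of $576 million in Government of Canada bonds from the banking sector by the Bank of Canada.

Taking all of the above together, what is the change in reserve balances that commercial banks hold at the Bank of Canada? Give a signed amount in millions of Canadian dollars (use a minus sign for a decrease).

+$1961 million

Bank of Canada balance sheet:
  Assets:      Securities +$576M, Loans to banks −$516M
  Liabilities: Bank reserves +$1961M, Currency in circulation −$876M, Government deposits −$1025M
Commercial banking system:
  Assets:      Reserves at CB +$1961M, Securities −$576M
  Liabilities: Checkable deposits +$1901M, Borrowings from CB −$516M
So the change in reserve balances that commercial banks hold at the Bank of Canada is +$1961 million.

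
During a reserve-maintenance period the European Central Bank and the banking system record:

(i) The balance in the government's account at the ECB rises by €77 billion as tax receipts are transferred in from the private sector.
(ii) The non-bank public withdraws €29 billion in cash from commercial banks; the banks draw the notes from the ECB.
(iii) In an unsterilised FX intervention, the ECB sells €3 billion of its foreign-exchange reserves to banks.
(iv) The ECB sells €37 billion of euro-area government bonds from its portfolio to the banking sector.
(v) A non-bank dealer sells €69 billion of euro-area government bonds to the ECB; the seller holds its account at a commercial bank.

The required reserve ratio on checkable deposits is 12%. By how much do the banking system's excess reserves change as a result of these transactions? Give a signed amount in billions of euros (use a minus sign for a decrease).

-€72.56 billion

Government account inflow €77 billion: reserves −€77B, deposits −€77B.
Currency withdrawal €29 billion: reserves −€29B, deposits −€29B.
FX sale €3 billion: reserves −€3B, deposits 0.
OMO sale (to banks) €37 billion: reserves −€37B, deposits 0.
Asset purchase (from non-banks) €69 billion: reserves +€69B, deposits +€69B.
Totals: Δreserves = −€77B, Δdeposits = −€37B.
Δrequired reserves = 12% × −€37B = −€4.44B.
Δexcess reserves = Δreserves − Δrequired = −€77B − (−€4.44B) = -€72.56 billion.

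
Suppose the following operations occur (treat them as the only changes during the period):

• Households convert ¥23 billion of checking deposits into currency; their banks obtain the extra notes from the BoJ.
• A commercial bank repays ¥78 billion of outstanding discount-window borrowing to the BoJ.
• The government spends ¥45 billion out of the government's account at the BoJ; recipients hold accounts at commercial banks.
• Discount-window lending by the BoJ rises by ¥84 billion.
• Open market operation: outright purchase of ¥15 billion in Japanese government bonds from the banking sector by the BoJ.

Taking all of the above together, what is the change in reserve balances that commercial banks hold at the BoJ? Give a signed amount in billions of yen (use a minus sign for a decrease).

+¥43 billion

Currency withdrawal ¥23 billion: banks swap reserves for currency → −¥23B.
Discount-window repayment ¥78 billion: repayment is debited from reserves → −¥78B.
Government spending ¥45 billion: government payments flow into bank reserve accounts → +¥45B.
Discount-window loan ¥84 billion: the loan is credited to the bank's reserve account → +¥84B.
OMO purchase (from banks) ¥15 billion: the BoJ pays by crediting reserve accounts → +¥15B.
Net: −23 − 78 + 45 + 84 + 15 = +¥43 billion.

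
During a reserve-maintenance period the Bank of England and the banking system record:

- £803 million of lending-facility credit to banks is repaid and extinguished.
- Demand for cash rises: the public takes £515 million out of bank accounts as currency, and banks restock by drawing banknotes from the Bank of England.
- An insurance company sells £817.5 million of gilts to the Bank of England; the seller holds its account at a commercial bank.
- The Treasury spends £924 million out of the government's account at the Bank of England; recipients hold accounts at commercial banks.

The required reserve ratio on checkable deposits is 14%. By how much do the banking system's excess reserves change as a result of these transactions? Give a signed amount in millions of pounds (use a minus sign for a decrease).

+£251.79 million

Discount-window repayment £803 million: reserves −£803M, deposits 0.
Currency withdrawal £515 million: reserves −£515M, deposits −£515M.
Asset purchase (from non-banks) £817.5 million: reserves +£817.5M, deposits +£817.5M.
Government spending £924 million: reserves +£924M, deposits +£924M.
Totals: Δreserves = +£423.5M, Δdeposits = +£1226.5M.
Δrequired reserves = 14% × +£1226.5M = +£171.71M.
Δexcess reserves = Δreserves − Δrequired = +£423.5M − (+£171.71M) = +£251.79 million.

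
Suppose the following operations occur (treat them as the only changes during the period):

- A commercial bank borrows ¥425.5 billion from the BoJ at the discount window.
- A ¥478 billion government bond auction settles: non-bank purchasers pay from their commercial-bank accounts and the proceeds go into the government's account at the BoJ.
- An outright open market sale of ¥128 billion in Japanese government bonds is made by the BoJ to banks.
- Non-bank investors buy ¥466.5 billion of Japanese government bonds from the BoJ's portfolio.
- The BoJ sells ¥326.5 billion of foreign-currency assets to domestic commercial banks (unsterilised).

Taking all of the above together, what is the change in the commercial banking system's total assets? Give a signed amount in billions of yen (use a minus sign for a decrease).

Discount-window loan ¥425.5 billion: bank balance sheets expand → +¥425.5B.
Government account inflow ¥478 billion: bank balance sheets shrink → −¥478B.
OMO sale (to banks) ¥128 billion: just an asset swap on bank balance sheets → 0.
Asset sale (to non-banks) ¥466.5 billion: bank balance sheets shrink → −¥466.5B.
FX sale ¥326.5 billion: just an asset swap on bank balance sheets → 0.
Net: 425.5 − 478 + 0 − 466.5 + 0 = -¥519 billion.

-¥519 billion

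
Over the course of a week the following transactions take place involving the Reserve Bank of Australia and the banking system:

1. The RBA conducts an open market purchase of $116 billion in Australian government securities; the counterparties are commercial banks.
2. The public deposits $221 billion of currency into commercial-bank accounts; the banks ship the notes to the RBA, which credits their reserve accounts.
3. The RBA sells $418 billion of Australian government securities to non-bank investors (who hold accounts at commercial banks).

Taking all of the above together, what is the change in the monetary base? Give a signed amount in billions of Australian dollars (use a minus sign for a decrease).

-$302 billion

RBA balance sheet:
  Assets:      Securities −$302B
  Liabilities: Bank reserves −$81B, Currency in circulation −$221B
Monetary base = currency + reserves: −$221B + (−$81B) = -$302 billion.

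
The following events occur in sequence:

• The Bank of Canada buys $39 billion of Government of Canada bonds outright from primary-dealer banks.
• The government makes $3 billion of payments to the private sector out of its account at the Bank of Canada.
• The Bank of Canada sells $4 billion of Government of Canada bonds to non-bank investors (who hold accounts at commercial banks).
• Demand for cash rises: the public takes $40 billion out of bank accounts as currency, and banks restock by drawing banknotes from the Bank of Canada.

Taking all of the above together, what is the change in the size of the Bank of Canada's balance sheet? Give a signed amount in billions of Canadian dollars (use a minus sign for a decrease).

+$35 billion

OMO purchase (from banks) $39 billion: a Bank of Canada asset is acquired → +$39B.
Government spending $3 billion: only the composition of liabilities changes → 0.
Asset sale (to non-banks) $4 billion: a Bank of Canada asset is shed → −$4B.
Currency withdrawal $40 billion: only the composition of liabilities changes → 0.
Net: 39 + 0 − 4 + 0 = +$35 billion.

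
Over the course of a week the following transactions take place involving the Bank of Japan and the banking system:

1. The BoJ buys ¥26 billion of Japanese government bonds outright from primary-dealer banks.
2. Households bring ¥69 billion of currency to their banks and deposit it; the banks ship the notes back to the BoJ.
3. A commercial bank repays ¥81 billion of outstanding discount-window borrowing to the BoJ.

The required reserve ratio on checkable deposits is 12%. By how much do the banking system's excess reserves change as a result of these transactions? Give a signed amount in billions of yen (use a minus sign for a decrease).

OMO purchase (from banks) ¥26 billion: reserves +¥26B, deposits 0.
Currency deposit ¥69 billion: reserves +¥69B, deposits +¥69B.
Discount-window repayment ¥81 billion: reserves −¥81B, deposits 0.
Totals: Δreserves = +¥14B, Δdeposits = +¥69B.
Δrequired reserves = 12% × +¥69B = +¥8.28B.
Δexcess reserves = Δreserves − Δrequired = +¥14B − (+¥8.28B) = +¥5.72 billion.

+¥5.72 billion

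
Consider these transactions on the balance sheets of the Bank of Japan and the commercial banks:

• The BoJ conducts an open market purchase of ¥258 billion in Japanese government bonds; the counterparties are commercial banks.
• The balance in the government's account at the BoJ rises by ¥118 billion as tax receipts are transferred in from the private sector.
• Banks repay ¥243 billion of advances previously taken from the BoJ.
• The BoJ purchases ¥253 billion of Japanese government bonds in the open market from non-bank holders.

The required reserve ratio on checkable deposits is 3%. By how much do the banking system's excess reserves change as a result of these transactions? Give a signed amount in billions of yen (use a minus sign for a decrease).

+¥145.95 billion

OMO purchase (from banks) ¥258 billion: reserves +¥258B, deposits 0.
Government account inflow ¥118 billion: reserves −¥118B, deposits −¥118B.
Discount-window repayment ¥243 billion: reserves −¥243B, deposits 0.
Asset purchase (from non-banks) ¥253 billion: reserves +¥253B, deposits +¥253B.
Totals: Δreserves = +¥150B, Δdeposits = +¥135B.
Δrequired reserves = 3% × +¥135B = +¥4.05B.
Δexcess reserves = Δreserves − Δrequired = +¥150B − (+¥4.05B) = +¥145.95 billion.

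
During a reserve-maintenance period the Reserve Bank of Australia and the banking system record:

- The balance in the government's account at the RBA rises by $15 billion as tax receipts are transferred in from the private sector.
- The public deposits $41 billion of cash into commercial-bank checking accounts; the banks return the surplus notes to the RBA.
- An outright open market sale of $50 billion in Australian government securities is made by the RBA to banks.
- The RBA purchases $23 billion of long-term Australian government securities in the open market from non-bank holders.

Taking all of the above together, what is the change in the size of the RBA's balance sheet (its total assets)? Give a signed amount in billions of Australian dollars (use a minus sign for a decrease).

RBA balance sheet:
  Assets:      Securities −$27B
  Liabilities: Bank reserves −$1B, Currency in circulation −$41B, Government deposits +$15B
Commercial banking system:
  Assets:      Reserves at CB −$1B, Securities +$50B
  Liabilities: Checkable deposits +$49B
Change in total RBA assets = -$27 billion.

-$27 billion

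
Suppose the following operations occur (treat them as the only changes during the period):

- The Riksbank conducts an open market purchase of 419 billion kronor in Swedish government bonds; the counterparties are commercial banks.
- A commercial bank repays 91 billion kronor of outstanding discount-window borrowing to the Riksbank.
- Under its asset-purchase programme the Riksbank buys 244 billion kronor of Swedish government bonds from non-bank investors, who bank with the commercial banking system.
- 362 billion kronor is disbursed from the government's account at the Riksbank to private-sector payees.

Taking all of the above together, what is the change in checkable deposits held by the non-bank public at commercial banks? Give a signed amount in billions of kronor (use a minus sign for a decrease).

+606 billion

Riksbank balance sheet:
  Assets:      Securities +663B, Loans to banks −91B
  Liabilities: Bank reserves +934B, Government deposits −362B
Commercial banking system:
  Assets:      Reserves at CB +934B, Securities −419B
  Liabilities: Checkable deposits +606B, Borrowings from CB −91B
So the change in checkable deposits held by the non-bank public at commercial banks is +606 billion.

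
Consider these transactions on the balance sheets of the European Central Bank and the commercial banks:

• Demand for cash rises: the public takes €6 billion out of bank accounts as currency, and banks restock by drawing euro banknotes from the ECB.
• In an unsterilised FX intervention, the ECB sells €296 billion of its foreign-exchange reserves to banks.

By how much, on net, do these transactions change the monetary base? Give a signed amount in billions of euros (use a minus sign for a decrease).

Currency withdrawal €6 billion: just a shift between currency and reserves — both are base money → 0.
FX sale €296 billion: ECB balance sheet contracts → −€296B.
Net: 0 − 296 = -€296 billion.

-€296 billion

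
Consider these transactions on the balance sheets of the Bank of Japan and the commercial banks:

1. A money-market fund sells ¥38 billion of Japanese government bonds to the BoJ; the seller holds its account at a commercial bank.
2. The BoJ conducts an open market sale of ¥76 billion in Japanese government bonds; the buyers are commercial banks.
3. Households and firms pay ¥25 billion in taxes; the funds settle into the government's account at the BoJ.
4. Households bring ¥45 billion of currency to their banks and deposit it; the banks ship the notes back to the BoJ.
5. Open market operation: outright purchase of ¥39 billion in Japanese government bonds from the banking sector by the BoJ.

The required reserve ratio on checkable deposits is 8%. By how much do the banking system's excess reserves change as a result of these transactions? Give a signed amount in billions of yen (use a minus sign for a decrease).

+¥16.36 billion

Asset purchase (from non-banks) ¥38 billion: reserves +¥38B, deposits +¥38B.
OMO sale (to banks) ¥76 billion: reserves −¥76B, deposits 0.
Government account inflow ¥25 billion: reserves −¥25B, deposits −¥25B.
Currency deposit ¥45 billion: reserves +¥45B, deposits +¥45B.
OMO purchase (from banks) ¥39 billion: reserves +¥39B, deposits 0.
Totals: Δreserves = +¥21B, Δdeposits = +¥58B.
Δrequired reserves = 8% × +¥58B = +¥4.64B.
Δexcess reserves = Δreserves − Δrequired = +¥21B − (+¥4.64B) = +¥16.36 billion.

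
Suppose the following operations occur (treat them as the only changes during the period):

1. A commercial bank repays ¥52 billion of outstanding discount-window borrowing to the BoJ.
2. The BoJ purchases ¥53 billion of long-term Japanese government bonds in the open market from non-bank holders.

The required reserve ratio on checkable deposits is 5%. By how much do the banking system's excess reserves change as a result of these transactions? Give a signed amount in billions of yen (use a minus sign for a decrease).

-¥1.65 billion

Discount-window repayment ¥52 billion: reserves −¥52B, deposits 0.
Asset purchase (from non-banks) ¥53 billion: reserves +¥53B, deposits +¥53B.
Totals: Δreserves = +¥1B, Δdeposits = +¥53B.
Δrequired reserves = 5% × +¥53B = +¥2.65B.
Δexcess reserves = Δreserves − Δrequired = +¥1B − (+¥2.65B) = -¥1.65 billion.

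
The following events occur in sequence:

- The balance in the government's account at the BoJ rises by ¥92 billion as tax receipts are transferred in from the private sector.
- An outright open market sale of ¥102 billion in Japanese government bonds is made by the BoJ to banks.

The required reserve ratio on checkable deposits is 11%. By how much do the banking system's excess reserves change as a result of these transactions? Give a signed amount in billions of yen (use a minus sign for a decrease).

Government account inflow ¥92 billion: reserves −¥92B, deposits −¥92B.
OMO sale (to banks) ¥102 billion: reserves −¥102B, deposits 0.
Totals: Δreserves = −¥194B, Δdeposits = −¥92B.
Δrequired reserves = 11% × −¥92B = −¥10.12B.
Δexcess reserves = Δreserves − Δrequired = −¥194B − (−¥10.12B) = -¥183.88 billion.

-¥183.88 billion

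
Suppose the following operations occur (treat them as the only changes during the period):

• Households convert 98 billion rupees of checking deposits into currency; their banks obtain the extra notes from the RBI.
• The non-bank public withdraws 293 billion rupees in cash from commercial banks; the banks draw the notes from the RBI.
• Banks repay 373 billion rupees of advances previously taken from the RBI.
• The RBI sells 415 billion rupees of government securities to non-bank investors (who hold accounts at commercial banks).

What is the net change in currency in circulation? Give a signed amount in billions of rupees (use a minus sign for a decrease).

Currency withdrawal 98 billion rupees: notes leave the central bank → +98B.
Currency withdrawal 293 billion rupees: notes leave the central bank → +293B.
Discount-window repayment 373 billion rupees: no currency enters or leaves circulation → 0.
Asset sale (to non-banks) 415 billion rupees: no currency enters or leaves circulation → 0.
Net: 98 + 293 + 0 + 0 = +391 billion.

+391 billion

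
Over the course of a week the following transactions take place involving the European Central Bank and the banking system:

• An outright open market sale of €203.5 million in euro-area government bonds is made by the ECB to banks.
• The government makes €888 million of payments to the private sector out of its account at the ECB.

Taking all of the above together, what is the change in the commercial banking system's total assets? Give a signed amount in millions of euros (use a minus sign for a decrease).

+€888 million

OMO sale (to banks) €203.5 million: just an asset swap on bank balance sheets → 0.
Government spending €888 million: bank balance sheets expand → +€888M.
Net: 0 + 888 = +€888 million.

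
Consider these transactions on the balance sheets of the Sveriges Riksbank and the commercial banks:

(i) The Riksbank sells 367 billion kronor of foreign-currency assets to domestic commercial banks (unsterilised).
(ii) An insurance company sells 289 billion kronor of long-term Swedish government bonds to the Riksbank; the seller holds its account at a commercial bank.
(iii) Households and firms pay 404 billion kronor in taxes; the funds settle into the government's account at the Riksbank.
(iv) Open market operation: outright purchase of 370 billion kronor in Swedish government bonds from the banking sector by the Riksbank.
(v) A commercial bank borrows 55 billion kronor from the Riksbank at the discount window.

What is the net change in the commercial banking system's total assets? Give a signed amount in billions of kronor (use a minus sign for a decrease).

-60 billion

FX sale 367 billion kronor: just an asset swap on bank balance sheets → 0.
Asset purchase (from non-banks) 289 billion kronor: bank balance sheets expand → +289B.
Government account inflow 404 billion kronor: bank balance sheets shrink → −404B.
OMO purchase (from banks) 370 billion kronor: just an asset swap on bank balance sheets → 0.
Discount-window loan 55 billion kronor: bank balance sheets expand → +55B.
Net: 0 + 289 − 404 + 0 + 55 = -60 billion.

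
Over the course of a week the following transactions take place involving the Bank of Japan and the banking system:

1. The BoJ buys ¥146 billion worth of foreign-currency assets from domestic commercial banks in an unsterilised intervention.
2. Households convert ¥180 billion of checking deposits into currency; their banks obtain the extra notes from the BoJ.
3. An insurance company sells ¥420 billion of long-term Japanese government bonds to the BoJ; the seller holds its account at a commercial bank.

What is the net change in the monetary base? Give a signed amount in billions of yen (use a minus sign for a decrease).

+¥566 billion

FX purchase ¥146 billion: BoJ balance sheet expands → +¥146B.
Currency withdrawal ¥180 billion: just a shift between currency and reserves — both are base money → 0.
Asset purchase (from non-banks) ¥420 billion: BoJ balance sheet expands → +¥420B.
Net: 146 + 0 + 420 = +¥566 billion.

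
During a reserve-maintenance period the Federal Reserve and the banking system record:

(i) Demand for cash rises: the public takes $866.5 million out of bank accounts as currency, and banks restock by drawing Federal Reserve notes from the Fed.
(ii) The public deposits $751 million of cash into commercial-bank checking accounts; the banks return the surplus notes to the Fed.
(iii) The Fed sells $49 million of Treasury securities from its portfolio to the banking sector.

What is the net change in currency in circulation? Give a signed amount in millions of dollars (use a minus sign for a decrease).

+$115.5 million

Fed balance sheet:
  Assets:      Securities −$49M
  Liabilities: Bank reserves −$164.5M, Currency in circulation +$115.5M
Commercial banking system:
  Assets:      Reserves at CB −$164.5M, Securities +$49M
  Liabilities: Checkable deposits −$115.5M
So the change in currency in circulation is +$115.5 million.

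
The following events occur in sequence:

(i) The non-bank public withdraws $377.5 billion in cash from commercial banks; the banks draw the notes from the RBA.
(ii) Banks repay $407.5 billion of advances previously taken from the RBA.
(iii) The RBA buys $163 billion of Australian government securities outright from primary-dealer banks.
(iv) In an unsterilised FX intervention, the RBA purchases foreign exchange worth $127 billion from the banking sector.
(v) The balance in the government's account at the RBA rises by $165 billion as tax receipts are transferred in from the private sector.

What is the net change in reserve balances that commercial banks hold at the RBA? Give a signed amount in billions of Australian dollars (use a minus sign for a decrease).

-$660 billion

RBA balance sheet:
  Assets:      Securities +$163B, Loans to banks −$407.5B, Foreign assets +$127B
  Liabilities: Bank reserves −$660B, Currency in circulation +$377.5B, Government deposits +$165B
So the change in reserve balances that commercial banks hold at the RBA is -$660 billion.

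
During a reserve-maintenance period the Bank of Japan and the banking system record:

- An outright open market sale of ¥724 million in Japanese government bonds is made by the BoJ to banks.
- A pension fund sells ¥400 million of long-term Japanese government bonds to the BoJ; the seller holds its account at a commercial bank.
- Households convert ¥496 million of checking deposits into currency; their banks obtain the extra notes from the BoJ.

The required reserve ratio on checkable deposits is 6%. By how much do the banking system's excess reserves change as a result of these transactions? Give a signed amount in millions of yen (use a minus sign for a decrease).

-¥814.24 million

OMO sale (to banks) ¥724 million: reserves −¥724M, deposits 0.
Asset purchase (from non-banks) ¥400 million: reserves +¥400M, deposits +¥400M.
Currency withdrawal ¥496 million: reserves −¥496M, deposits −¥496M.
Totals: Δreserves = −¥820M, Δdeposits = −¥96M.
Δrequired reserves = 6% × −¥96M = −¥5.76M.
Δexcess reserves = Δreserves − Δrequired = −¥820M − (−¥5.76M) = -¥814.24 million.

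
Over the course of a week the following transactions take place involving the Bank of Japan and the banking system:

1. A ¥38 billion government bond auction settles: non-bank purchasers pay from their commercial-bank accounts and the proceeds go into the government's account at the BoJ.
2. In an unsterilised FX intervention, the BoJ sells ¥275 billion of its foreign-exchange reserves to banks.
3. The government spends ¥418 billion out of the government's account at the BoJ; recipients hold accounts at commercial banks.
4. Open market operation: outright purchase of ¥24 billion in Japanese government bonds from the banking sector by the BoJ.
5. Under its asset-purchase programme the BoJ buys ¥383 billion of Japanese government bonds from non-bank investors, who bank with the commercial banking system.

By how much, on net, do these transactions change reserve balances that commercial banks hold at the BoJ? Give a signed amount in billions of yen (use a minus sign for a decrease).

BoJ balance sheet:
  Assets:      Securities +¥407B, Foreign assets −¥275B
  Liabilities: Bank reserves +¥512B, Government deposits −¥380B
Commercial banking system:
  Assets:      Reserves at CB +¥512B, Securities −¥24B, Foreign assets +¥275B
  Liabilities: Checkable deposits +¥763B
So the change in reserve balances that commercial banks hold at the BoJ is +¥512 billion.

+¥512 billion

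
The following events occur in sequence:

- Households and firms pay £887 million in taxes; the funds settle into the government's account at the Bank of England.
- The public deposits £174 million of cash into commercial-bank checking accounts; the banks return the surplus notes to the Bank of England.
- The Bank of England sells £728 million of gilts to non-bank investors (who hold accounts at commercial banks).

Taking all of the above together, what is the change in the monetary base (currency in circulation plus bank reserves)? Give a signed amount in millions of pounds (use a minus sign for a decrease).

Government account inflow £887 million: reserves shift to a non-base liability → −£887M.
Currency deposit £174 million: just a shift between currency and reserves — both are base money → 0.
Asset sale (to non-banks) £728 million: Bank of England balance sheet contracts → −£728M.
Net: −887 + 0 − 728 = -£1615 million.

-£1615 million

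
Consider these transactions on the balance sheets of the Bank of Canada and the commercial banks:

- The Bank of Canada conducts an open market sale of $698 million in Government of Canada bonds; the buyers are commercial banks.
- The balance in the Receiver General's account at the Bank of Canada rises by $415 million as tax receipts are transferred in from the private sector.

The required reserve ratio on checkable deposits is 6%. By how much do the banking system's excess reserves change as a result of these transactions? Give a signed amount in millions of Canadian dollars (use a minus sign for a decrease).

-$1088.1 million

OMO sale (to banks) $698 million: reserves −$698M, deposits 0.
Government account inflow $415 million: reserves −$415M, deposits −$415M.
Totals: Δreserves = −$1113M, Δdeposits = −$415M.
Δrequired reserves = 6% × −$415M = −$24.9M.
Δexcess reserves = Δreserves − Δrequired = −$1113M − (−$24.9M) = -$1088.1 million.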